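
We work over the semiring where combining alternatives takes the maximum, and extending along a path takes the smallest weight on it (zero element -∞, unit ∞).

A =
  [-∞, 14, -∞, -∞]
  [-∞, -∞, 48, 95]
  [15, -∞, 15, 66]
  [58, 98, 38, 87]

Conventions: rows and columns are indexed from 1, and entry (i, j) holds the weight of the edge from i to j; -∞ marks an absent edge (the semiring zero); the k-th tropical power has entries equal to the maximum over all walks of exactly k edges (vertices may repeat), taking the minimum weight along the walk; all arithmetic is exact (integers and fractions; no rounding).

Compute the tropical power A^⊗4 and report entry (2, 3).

A^⊗2:
  [-∞, -∞, 14, 14]
  [58, 95, 38, 87]
  [58, 66, 38, 66]
  [58, 87, 48, 95]
A^⊗3:
  [14, 14, 14, 14]
  [58, 87, 48, 95]
  [58, 66, 48, 66]
  [58, 95, 48, 87]
A^⊗4:
  [14, 14, 14, 14]
  [58, 95, 48, 87]
  [58, 66, 48, 66]
  [58, 87, 48, 95]
Key observation: the optimum is the walk 2->3->4->2->3, with weight 48 min 66 min 98 min 48 = 48.
Optimal value attained by: walk 2->3->4->2->3.
Answer: (A^⊗4)[2][3] = 48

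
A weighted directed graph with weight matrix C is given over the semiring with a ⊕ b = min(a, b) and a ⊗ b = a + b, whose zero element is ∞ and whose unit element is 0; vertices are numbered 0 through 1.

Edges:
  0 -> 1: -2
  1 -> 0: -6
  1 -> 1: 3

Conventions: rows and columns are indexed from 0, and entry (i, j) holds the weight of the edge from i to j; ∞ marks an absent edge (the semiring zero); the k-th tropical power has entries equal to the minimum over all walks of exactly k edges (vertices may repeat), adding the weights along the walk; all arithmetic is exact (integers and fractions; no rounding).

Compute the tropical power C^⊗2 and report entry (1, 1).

C^⊗2:
  [-8, 1]
  [-3, -8]
Key observation: the optimum is the walk 1->0->1, with weight (-6) + (-2) = -8.
Optimal value attained by: walk 1->0->1.
Answer: (C^⊗2)[1][1] = -8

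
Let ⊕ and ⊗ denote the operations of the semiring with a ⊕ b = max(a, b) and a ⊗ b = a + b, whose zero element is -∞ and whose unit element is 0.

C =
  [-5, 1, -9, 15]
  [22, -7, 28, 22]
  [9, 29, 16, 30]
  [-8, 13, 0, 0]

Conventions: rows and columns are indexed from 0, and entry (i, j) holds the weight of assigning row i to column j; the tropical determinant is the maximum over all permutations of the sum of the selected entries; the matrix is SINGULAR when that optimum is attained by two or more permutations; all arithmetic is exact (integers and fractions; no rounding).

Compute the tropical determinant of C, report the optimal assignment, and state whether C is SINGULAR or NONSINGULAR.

σ = (0, 1, 2, 3): (-5) + (-7) + 16 + 0 = 4
σ = (0, 1, 3, 2): (-5) + (-7) + 30 + 0 = 18
σ = (0, 2, 1, 3): (-5) + 28 + 29 + 0 = 52
σ = (0, 2, 3, 1): (-5) + 28 + 30 + 13 = 66
σ = (0, 3, 1, 2): (-5) + 22 + 29 + 0 = 46
σ = (0, 3, 2, 1): (-5) + 22 + 16 + 13 = 46
σ = (1, 0, 2, 3): 1 + 22 + 16 + 0 = 39
σ = (1, 0, 3, 2): 1 + 22 + 30 + 0 = 53
σ = (1, 2, 0, 3): 1 + 28 + 9 + 0 = 38
σ = (1, 2, 3, 0): 1 + 28 + 30 + (-8) = 51
σ = (1, 3, 0, 2): 1 + 22 + 9 + 0 = 32
σ = (1, 3, 2, 0): 1 + 22 + 16 + (-8) = 31
σ = (2, 0, 1, 3): (-9) + 22 + 29 + 0 = 42
σ = (2, 0, 3, 1): (-9) + 22 + 30 + 13 = 56
σ = (2, 1, 0, 3): (-9) + (-7) + 9 + 0 = -7
σ = (2, 1, 3, 0): (-9) + (-7) + 30 + (-8) = 6
σ = (2, 3, 0, 1): (-9) + 22 + 9 + 13 = 35
σ = (2, 3, 1, 0): (-9) + 22 + 29 + (-8) = 34
σ = (3, 0, 1, 2): 15 + 22 + 29 + 0 = 66
σ = (3, 0, 2, 1): 15 + 22 + 16 + 13 = 66
σ = (3, 1, 0, 2): 15 + (-7) + 9 + 0 = 17
σ = (3, 1, 2, 0): 15 + (-7) + 16 + (-8) = 16
σ = (3, 2, 0, 1): 15 + 28 + 9 + 13 = 65
σ = (3, 2, 1, 0): 15 + 28 + 29 + (-8) = 64
Optimal value attained by: σ = (0, 2, 3, 1).
Answer: det⊕(C) = 66; verdict: SINGULAR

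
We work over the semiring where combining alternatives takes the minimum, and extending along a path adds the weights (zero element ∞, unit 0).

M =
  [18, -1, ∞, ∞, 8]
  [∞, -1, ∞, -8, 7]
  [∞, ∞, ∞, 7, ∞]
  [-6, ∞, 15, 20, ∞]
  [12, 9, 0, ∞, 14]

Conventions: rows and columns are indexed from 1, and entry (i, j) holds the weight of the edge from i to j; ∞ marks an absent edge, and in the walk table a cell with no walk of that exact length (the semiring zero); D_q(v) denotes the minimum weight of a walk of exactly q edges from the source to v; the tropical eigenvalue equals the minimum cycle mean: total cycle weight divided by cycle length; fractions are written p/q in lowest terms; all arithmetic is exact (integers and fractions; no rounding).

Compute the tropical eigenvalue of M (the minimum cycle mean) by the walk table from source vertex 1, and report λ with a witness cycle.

q=0: [0, ∞, ∞, ∞, ∞]
q=1: [18, -1, ∞, ∞, 8]
q=2: [20, -2, 8, -9, 6]
q=3: [-15, -3, 6, -10, 5]
q=4: [-16, -16, 5, -11, -7]
q=5: [-17, -17, -7, -24, -9]
Optimal cycle mean attained by: cycle 1->2->4->1, total (-1) + (-8) + (-6), length 3.
Answer: λ = -5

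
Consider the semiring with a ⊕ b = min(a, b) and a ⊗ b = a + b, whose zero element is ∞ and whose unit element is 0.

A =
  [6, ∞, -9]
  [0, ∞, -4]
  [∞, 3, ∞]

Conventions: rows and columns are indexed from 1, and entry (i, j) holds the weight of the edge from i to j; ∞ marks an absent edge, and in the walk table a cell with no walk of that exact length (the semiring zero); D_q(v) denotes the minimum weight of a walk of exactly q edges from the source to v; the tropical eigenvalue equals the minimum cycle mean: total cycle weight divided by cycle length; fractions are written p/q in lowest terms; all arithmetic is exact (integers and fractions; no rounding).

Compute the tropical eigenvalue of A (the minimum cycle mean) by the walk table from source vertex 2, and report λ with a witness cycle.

q=0: [∞, 0, ∞]
q=1: [0, ∞, -4]
q=2: [6, -1, -9]
q=3: [-1, -6, -5]
Optimal cycle mean attained by: cycle 1->3->2->1, total (-9) + 3 + 0, length 3.
Answer: λ = -2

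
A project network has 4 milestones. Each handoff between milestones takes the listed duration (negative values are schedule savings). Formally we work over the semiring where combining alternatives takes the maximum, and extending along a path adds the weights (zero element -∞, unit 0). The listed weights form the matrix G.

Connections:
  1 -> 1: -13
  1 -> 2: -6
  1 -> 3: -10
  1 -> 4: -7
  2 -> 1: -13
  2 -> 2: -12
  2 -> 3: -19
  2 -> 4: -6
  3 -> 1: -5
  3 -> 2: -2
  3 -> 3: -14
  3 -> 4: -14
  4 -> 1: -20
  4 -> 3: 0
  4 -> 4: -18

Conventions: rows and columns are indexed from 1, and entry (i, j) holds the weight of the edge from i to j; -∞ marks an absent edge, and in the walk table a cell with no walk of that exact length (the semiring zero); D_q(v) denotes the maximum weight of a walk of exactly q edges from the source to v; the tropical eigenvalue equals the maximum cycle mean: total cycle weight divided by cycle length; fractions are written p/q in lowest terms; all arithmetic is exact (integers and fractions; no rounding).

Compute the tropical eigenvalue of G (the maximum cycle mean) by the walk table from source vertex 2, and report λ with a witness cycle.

q=0: [-∞, 0, -∞, -∞]
q=1: [-13, -12, -19, -6]
q=2: [-24, -19, -6, -18]
q=3: [-11, -8, -18, -20]
q=4: [-21, -17, -20, -14]
Optimal cycle mean attained by: cycle 2->4->3->2, total (-6) + 0 + (-2), length 3.
Answer: λ = -8/3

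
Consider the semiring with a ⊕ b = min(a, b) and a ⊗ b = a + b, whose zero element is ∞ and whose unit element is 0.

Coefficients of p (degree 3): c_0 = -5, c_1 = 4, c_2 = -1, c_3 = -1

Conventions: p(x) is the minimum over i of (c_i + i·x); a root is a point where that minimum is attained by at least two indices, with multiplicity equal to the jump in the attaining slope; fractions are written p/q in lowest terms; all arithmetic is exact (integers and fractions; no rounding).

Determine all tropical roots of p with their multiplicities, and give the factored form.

hull edge (i=0, c=-5) to (i=3, c=-1): slope 4/3, span 3
Factored form: p(x) = -1 ⊗ (x ⊕ (-4/3)) ⊗ (x ⊕ (-4/3)) ⊗ (x ⊕ (-4/3))
Answer: roots = -4/3 (mult 3)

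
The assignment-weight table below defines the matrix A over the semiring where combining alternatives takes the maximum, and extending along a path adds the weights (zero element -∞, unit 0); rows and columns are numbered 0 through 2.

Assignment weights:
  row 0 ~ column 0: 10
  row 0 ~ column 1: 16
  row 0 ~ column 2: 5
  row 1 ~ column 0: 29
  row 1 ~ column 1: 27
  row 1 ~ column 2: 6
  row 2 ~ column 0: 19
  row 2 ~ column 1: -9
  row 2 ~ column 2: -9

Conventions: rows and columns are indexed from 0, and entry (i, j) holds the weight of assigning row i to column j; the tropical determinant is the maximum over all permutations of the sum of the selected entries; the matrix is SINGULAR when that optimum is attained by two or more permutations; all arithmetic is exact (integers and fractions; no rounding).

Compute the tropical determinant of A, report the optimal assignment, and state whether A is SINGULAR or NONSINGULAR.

σ = (0, 1, 2): 10 + 27 + (-9) = 28
σ = (0, 2, 1): 10 + 6 + (-9) = 7
σ = (1, 0, 2): 16 + 29 + (-9) = 36
σ = (1, 2, 0): 16 + 6 + 19 = 41
σ = (2, 0, 1): 5 + 29 + (-9) = 25
σ = (2, 1, 0): 5 + 27 + 19 = 51
Optimal value attained by: σ = (2, 1, 0).
Answer: det⊕(A) = 51; verdict: NONSINGULAR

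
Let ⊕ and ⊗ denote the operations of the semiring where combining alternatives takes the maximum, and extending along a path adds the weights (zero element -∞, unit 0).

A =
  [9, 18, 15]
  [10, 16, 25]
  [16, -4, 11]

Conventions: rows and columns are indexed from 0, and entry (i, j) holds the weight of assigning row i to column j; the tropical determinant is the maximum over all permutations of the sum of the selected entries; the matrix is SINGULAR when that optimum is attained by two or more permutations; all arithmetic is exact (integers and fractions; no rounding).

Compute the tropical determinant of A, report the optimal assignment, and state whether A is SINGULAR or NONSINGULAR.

σ = (0, 1, 2): 9 + 16 + 11 = 36
σ = (0, 2, 1): 9 + 25 + (-4) = 30
σ = (1, 0, 2): 18 + 10 + 11 = 39
σ = (1, 2, 0): 18 + 25 + 16 = 59
σ = (2, 0, 1): 15 + 10 + (-4) = 21
σ = (2, 1, 0): 15 + 16 + 16 = 47
Optimal value attained by: σ = (1, 2, 0).
Answer: det⊕(A) = 59; verdict: NONSINGULAR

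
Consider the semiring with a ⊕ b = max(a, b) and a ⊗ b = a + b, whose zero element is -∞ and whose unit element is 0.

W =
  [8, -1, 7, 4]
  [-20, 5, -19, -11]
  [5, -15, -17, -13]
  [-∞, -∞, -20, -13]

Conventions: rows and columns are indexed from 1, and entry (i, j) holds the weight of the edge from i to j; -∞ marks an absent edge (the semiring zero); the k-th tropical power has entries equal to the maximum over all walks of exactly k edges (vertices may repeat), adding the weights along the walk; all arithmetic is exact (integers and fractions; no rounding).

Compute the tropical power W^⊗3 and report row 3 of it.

W^⊗2:
  [16, 7, 15, 12]
  [-12, 10, -13, -6]
  [13, 4, 12, 9]
  [-15, -35, -33, -26]
W^⊗3:
  [24, 15, 23, 20]
  [-4, 15, -5, -1]
  [21, 12, 20, 17]
  [-7, -16, -8, -11]
Answer: row 3 of W^⊗3 = [21, 12, 20, 17]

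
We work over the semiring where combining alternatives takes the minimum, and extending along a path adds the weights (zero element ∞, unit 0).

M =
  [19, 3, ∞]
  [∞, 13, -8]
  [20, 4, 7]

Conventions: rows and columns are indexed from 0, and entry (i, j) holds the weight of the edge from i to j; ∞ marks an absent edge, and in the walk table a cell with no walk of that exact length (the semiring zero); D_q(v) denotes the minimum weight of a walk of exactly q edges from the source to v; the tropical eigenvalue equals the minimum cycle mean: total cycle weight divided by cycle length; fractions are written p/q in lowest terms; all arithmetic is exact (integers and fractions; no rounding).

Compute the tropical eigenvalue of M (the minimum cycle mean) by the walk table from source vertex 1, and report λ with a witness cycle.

q=0: [∞, 0, ∞]
q=1: [∞, 13, -8]
q=2: [12, -4, -1]
q=3: [19, 3, -12]
Optimal cycle mean attained by: cycle 1->2->1, total (-8) + 4, length 2.
Answer: λ = -2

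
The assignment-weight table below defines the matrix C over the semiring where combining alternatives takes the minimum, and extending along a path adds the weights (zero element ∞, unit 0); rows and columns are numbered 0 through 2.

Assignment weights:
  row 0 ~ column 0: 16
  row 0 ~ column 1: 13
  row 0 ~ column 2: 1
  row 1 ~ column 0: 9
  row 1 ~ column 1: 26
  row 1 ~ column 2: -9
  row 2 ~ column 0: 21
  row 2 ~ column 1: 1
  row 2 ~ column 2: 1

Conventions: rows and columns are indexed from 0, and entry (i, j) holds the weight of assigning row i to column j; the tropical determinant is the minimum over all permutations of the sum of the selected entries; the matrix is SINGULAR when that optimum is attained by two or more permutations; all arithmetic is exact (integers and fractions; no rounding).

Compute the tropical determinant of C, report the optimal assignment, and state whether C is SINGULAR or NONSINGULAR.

σ = (0, 1, 2): 16 + 26 + 1 = 43
σ = (0, 2, 1): 16 + (-9) + 1 = 8
σ = (1, 0, 2): 13 + 9 + 1 = 23
σ = (1, 2, 0): 13 + (-9) + 21 = 25
σ = (2, 0, 1): 1 + 9 + 1 = 11
σ = (2, 1, 0): 1 + 26 + 21 = 48
Optimal value attained by: σ = (0, 2, 1).
Answer: det⊕(C) = 8; verdict: NONSINGULAR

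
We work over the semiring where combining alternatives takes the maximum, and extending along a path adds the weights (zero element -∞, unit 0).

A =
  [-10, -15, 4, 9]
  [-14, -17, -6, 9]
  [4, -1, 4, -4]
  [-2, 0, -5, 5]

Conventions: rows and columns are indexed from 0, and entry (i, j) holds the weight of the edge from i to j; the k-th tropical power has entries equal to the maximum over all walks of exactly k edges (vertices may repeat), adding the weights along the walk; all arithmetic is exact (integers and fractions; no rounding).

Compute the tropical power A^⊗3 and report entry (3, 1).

A^⊗2:
  [8, 9, 8, 14]
  [7, 9, 4, 14]
  [8, 3, 8, 13]
  [3, 5, 2, 10]
A^⊗3:
  [12, 14, 12, 19]
  [12, 14, 11, 19]
  [12, 13, 12, 18]
  [8, 10, 7, 15]
Key observation: the optimum is the walk 3->3->3->1, with weight 5 + 5 + 0 = 10.
Optimal value attained by: walk 3->3->3->1.
Answer: (A^⊗3)[3][1] = 10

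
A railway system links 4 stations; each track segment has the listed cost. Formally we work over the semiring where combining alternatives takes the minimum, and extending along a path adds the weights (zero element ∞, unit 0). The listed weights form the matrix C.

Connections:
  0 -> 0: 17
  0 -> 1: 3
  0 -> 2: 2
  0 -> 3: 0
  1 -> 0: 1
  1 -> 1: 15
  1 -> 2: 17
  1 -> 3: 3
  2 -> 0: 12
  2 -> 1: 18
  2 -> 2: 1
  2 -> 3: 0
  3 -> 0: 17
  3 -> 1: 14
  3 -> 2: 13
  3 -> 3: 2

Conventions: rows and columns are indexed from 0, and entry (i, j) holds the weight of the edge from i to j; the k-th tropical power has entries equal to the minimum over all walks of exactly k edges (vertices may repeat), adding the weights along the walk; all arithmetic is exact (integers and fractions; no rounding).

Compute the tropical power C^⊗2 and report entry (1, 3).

C^⊗2:
  [4, 14, 3, 2]
  [16, 4, 3, 1]
  [13, 14, 2, 1]
  [15, 16, 14, 4]
Key observation: the optimum is the walk 1->0->3, with weight 1 + 0 = 1.
Optimal value attained by: walk 1->0->3.
Answer: (C^⊗2)[1][3] = 1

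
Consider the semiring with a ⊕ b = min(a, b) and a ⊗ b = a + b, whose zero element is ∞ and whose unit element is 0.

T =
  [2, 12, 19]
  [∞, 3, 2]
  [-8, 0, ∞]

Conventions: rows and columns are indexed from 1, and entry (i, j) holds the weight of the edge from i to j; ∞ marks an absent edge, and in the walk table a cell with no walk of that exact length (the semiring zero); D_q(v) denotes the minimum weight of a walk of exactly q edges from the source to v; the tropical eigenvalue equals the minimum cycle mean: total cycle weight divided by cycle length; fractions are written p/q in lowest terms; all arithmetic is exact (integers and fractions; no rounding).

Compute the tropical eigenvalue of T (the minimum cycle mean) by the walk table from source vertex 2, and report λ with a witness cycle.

q=0: [∞, 0, ∞]
q=1: [∞, 3, 2]
q=2: [-6, 2, 5]
q=3: [-4, 5, 4]
Optimal cycle mean attained by: cycle 2->3->2, total 2 + 0, length 2.
Answer: λ = 1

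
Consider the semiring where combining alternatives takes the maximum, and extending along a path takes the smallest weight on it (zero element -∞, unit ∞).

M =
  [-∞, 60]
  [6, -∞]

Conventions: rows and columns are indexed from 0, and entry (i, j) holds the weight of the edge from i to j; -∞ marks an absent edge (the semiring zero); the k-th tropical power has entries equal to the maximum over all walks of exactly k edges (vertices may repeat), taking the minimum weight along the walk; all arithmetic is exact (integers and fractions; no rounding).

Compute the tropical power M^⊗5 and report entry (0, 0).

M^⊗2:
  [6, -∞]
  [-∞, 6]
M^⊗3:
  [-∞, 6]
  [6, -∞]
M^⊗4:
  [6, -∞]
  [-∞, 6]
M^⊗5:
  [-∞, 6]
  [6, -∞]
Key observation: no walk of exactly 5 edges connects these vertices, so the entry is the semiring zero.
Answer: (M^⊗5)[0][0] = -∞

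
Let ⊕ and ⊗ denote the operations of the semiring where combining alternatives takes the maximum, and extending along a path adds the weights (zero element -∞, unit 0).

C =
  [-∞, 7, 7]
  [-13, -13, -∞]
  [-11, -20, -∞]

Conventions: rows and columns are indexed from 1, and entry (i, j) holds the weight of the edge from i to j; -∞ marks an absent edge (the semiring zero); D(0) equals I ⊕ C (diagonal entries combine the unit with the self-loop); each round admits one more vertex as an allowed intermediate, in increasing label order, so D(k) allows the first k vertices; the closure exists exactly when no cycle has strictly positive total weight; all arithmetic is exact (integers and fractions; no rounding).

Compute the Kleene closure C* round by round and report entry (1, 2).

D(0):
  [0, 7, 7]
  [-13, 0, -∞]
  [-11, -20, 0]
D(1):
  [0, 7, 7]
  [-13, 0, -6]
  [-11, -4, 0]
D(2):
  [0, 7, 7]
  [-13, 0, -6]
  [-11, -4, 0]
D(3):
  [0, 7, 7]
  [-13, 0, -6]
  [-11, -4, 0]
Answer: C*[1][2] = 7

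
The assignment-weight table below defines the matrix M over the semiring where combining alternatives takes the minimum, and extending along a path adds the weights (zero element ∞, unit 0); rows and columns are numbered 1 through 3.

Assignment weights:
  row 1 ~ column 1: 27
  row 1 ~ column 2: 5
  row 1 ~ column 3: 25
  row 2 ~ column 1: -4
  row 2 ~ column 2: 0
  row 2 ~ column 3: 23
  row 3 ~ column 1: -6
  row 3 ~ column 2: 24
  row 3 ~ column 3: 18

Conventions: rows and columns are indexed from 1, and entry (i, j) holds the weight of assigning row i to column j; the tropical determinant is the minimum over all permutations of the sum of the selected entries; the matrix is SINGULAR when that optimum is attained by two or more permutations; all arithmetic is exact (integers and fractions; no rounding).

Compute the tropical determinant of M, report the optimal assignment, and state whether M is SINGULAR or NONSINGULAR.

σ = (1, 2, 3): 27 + 0 + 18 = 45
σ = (1, 3, 2): 27 + 23 + 24 = 74
σ = (2, 1, 3): 5 + (-4) + 18 = 19
σ = (2, 3, 1): 5 + 23 + (-6) = 22
σ = (3, 1, 2): 25 + (-4) + 24 = 45
σ = (3, 2, 1): 25 + 0 + (-6) = 19
Optimal value attained by: σ = (2, 1, 3).
Answer: det⊕(M) = 19; verdict: SINGULAR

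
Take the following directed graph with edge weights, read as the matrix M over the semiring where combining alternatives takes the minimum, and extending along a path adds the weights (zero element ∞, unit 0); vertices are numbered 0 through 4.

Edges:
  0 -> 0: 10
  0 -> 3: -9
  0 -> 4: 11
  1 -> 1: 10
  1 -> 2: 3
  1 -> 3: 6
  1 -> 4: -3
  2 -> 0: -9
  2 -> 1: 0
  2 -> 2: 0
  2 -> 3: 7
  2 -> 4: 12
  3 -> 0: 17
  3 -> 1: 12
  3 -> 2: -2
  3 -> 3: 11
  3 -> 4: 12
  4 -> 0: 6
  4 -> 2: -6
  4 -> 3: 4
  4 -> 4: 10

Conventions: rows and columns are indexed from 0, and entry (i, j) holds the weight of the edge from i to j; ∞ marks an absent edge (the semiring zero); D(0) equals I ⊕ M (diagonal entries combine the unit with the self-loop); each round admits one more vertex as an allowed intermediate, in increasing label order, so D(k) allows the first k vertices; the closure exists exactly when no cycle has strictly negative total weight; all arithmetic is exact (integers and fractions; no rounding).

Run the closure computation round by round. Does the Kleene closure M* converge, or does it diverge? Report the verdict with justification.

D(0):
  [0, ∞, ∞, -9, 11]
  [∞, 0, 3, 6, -3]
  [-9, 0, 0, 7, 12]
  [17, 12, -2, 0, 12]
  [6, ∞, -6, 4, 0]
D(1):
  [0, ∞, ∞, -9, 11]
  [∞, 0, 3, 6, -3]
  [-9, 0, 0, -18, 2]
  [17, 12, -2, 0, 12]
  [6, ∞, -6, -3, 0]
D(2):
  [0, ∞, ∞, -9, 11]
  [∞, 0, 3, 6, -3]
  [-9, 0, 0, -18, -3]
  [17, 12, -2, 0, 9]
  [6, ∞, -6, -3, 0]
Detection: at round 3, diagonal entry (3, 3) turns strictly negative.
Key observation: the cycle 3->1->2->0->3 has total weight 12 + 3 + (-9) + (-9), which is strictly negative.
Answer: DIVERGES — negative cycle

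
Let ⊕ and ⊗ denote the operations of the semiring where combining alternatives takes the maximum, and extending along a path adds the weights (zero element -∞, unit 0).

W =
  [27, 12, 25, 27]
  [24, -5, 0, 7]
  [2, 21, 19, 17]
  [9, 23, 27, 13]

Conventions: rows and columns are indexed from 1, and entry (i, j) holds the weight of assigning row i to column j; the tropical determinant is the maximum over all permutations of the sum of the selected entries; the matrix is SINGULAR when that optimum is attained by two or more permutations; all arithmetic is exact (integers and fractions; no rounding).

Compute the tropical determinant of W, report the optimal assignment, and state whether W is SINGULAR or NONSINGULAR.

σ = (1, 2, 3, 4): 27 + (-5) + 19 + 13 = 54
σ = (1, 2, 4, 3): 27 + (-5) + 17 + 27 = 66
σ = (1, 3, 2, 4): 27 + 0 + 21 + 13 = 61
σ = (1, 3, 4, 2): 27 + 0 + 17 + 23 = 67
σ = (1, 4, 2, 3): 27 + 7 + 21 + 27 = 82
σ = (1, 4, 3, 2): 27 + 7 + 19 + 23 = 76
σ = (2, 1, 3, 4): 12 + 24 + 19 + 13 = 68
σ = (2, 1, 4, 3): 12 + 24 + 17 + 27 = 80
σ = (2, 3, 1, 4): 12 + 0 + 2 + 13 = 27
σ = (2, 3, 4, 1): 12 + 0 + 17 + 9 = 38
σ = (2, 4, 1, 3): 12 + 7 + 2 + 27 = 48
σ = (2, 4, 3, 1): 12 + 7 + 19 + 9 = 47
σ = (3, 1, 2, 4): 25 + 24 + 21 + 13 = 83
σ = (3, 1, 4, 2): 25 + 24 + 17 + 23 = 89
σ = (3, 2, 1, 4): 25 + (-5) + 2 + 13 = 35
σ = (3, 2, 4, 1): 25 + (-5) + 17 + 9 = 46
σ = (3, 4, 1, 2): 25 + 7 + 2 + 23 = 57
σ = (3, 4, 2, 1): 25 + 7 + 21 + 9 = 62
σ = (4, 1, 2, 3): 27 + 24 + 21 + 27 = 99
σ = (4, 1, 3, 2): 27 + 24 + 19 + 23 = 93
σ = (4, 2, 1, 3): 27 + (-5) + 2 + 27 = 51
σ = (4, 2, 3, 1): 27 + (-5) + 19 + 9 = 50
σ = (4, 3, 1, 2): 27 + 0 + 2 + 23 = 52
σ = (4, 3, 2, 1): 27 + 0 + 21 + 9 = 57
Optimal value attained by: σ = (4, 1, 2, 3).
Answer: det⊕(W) = 99; verdict: NONSINGULAR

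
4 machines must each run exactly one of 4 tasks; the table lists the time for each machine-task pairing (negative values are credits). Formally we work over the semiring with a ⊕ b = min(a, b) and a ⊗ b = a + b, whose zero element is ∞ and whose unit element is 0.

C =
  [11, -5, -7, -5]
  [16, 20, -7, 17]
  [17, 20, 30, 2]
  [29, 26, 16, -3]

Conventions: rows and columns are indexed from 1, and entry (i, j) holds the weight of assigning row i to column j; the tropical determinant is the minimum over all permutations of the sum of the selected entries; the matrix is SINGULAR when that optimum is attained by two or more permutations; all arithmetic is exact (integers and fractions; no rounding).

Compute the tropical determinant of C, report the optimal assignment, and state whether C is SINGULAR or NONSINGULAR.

σ = (1, 2, 3, 4): 11 + 20 + 30 + (-3) = 58
σ = (1, 2, 4, 3): 11 + 20 + 2 + 16 = 49
σ = (1, 3, 2, 4): 11 + (-7) + 20 + (-3) = 21
σ = (1, 3, 4, 2): 11 + (-7) + 2 + 26 = 32
σ = (1, 4, 2, 3): 11 + 17 + 20 + 16 = 64
σ = (1, 4, 3, 2): 11 + 17 + 30 + 26 = 84
σ = (2, 1, 3, 4): (-5) + 16 + 30 + (-3) = 38
σ = (2, 1, 4, 3): (-5) + 16 + 2 + 16 = 29
σ = (2, 3, 1, 4): (-5) + (-7) + 17 + (-3) = 2
σ = (2, 3, 4, 1): (-5) + (-7) + 2 + 29 = 19
σ = (2, 4, 1, 3): (-5) + 17 + 17 + 16 = 45
σ = (2, 4, 3, 1): (-5) + 17 + 30 + 29 = 71
σ = (3, 1, 2, 4): (-7) + 16 + 20 + (-3) = 26
σ = (3, 1, 4, 2): (-7) + 16 + 2 + 26 = 37
σ = (3, 2, 1, 4): (-7) + 20 + 17 + (-3) = 27
σ = (3, 2, 4, 1): (-7) + 20 + 2 + 29 = 44
σ = (3, 4, 1, 2): (-7) + 17 + 17 + 26 = 53
σ = (3, 4, 2, 1): (-7) + 17 + 20 + 29 = 59
σ = (4, 1, 2, 3): (-5) + 16 + 20 + 16 = 47
σ = (4, 1, 3, 2): (-5) + 16 + 30 + 26 = 67
σ = (4, 2, 1, 3): (-5) + 20 + 17 + 16 = 48
σ = (4, 2, 3, 1): (-5) + 20 + 30 + 29 = 74
σ = (4, 3, 1, 2): (-5) + (-7) + 17 + 26 = 31
σ = (4, 3, 2, 1): (-5) + (-7) + 20 + 29 = 37
Optimal value attained by: σ = (2, 3, 1, 4).
Answer: det⊕(C) = 2; verdict: NONSINGULAR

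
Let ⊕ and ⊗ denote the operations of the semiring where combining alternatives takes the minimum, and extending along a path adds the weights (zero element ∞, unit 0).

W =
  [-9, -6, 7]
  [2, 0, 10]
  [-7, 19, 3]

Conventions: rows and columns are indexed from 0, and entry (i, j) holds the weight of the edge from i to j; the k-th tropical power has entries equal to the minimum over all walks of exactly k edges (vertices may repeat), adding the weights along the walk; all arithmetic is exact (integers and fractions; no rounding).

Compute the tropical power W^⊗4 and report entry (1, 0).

W^⊗2:
  [-18, -15, -2]
  [-7, -4, 9]
  [-16, -13, 0]
W^⊗3:
  [-27, -24, -11]
  [-16, -13, 0]
  [-25, -22, -9]
W^⊗4:
  [-36, -33, -20]
  [-25, -22, -9]
  [-34, -31, -18]
Key observation: the optimum is the walk 1->0->0->0->0, with weight 2 + (-9) + (-9) + (-9) = -25.
Optimal value attained by: walk 1->0->0->0->0.
Answer: (W^⊗4)[1][0] = -25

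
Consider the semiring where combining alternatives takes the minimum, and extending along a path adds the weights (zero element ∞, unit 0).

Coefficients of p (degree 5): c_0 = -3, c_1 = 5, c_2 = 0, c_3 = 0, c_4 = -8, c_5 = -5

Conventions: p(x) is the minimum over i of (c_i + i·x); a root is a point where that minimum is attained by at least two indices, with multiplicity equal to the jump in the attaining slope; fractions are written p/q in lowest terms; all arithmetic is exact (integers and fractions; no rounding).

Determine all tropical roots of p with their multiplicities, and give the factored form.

hull edge (i=0, c=-3) to (i=4, c=-8): slope -5/4, span 4
hull edge (i=4, c=-8) to (i=5, c=-5): slope 3, span 1
Factored form: p(x) = -5 ⊗ (x ⊕ (-3)) ⊗ (x ⊕ 5/4) ⊗ (x ⊕ 5/4) ⊗ (x ⊕ 5/4) ⊗ (x ⊕ 5/4)
Answer: roots = -3 (mult 1), 5/4 (mult 4)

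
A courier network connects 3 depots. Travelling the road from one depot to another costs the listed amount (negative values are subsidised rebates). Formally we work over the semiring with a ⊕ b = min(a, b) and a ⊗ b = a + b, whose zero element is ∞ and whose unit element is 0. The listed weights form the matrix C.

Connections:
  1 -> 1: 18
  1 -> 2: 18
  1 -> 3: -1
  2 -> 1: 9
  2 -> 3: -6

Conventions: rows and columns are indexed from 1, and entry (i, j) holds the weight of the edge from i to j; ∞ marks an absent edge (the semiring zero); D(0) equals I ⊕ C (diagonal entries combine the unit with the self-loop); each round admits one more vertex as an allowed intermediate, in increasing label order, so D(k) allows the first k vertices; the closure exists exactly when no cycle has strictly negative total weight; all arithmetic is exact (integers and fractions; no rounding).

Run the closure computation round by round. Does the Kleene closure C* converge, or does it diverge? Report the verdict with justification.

D(0):
  [0, 18, -1]
  [9, 0, -6]
  [∞, ∞, 0]
D(1):
  [0, 18, -1]
  [9, 0, -6]
  [∞, ∞, 0]
D(2):
  [0, 18, -1]
  [9, 0, -6]
  [∞, ∞, 0]
D(3):
  [0, 18, -1]
  [9, 0, -6]
  [∞, ∞, 0]
Key observation: every diagonal entry stays at the unit through all rounds, so no improving cycle exists.
Answer: CONVERGES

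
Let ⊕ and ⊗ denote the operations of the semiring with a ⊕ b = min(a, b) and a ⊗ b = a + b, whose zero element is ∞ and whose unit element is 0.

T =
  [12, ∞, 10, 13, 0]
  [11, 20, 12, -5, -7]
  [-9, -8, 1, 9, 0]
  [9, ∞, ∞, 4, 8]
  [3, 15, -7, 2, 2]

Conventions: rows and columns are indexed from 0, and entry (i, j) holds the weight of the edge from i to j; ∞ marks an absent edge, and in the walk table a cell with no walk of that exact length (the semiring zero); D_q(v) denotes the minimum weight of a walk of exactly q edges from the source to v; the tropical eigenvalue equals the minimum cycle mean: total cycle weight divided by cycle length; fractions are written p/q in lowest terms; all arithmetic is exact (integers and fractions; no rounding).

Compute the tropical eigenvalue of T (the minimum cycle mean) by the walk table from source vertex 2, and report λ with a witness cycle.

q=0: [∞, ∞, 0, ∞, ∞]
q=1: [-9, -8, 1, 9, 0]
q=2: [-8, -7, -7, -13, -15]
q=3: [-16, -15, -22, -13, -14]
q=4: [-31, -30, -21, -20, -22]
q=5: [-30, -29, -29, -35, -37]
Optimal cycle mean attained by: cycle 1->4->2->1, total (-7) + (-7) + (-8), length 3.
Answer: λ = -22/3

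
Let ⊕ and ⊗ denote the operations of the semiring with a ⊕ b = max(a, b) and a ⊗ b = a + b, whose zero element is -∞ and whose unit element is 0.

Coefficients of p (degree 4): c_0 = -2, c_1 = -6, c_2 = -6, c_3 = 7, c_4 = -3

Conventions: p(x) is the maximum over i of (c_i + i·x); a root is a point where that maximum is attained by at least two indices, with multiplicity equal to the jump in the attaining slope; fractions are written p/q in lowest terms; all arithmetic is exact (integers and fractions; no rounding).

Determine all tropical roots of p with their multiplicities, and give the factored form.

hull edge (i=0, c=-2) to (i=3, c=7): slope 3, span 3
hull edge (i=3, c=7) to (i=4, c=-3): slope -10, span 1
Factored form: p(x) = -3 ⊗ (x ⊕ (-3)) ⊗ (x ⊕ (-3)) ⊗ (x ⊕ (-3)) ⊗ (x ⊕ 10)
Answer: roots = -3 (mult 3), 10 (mult 1)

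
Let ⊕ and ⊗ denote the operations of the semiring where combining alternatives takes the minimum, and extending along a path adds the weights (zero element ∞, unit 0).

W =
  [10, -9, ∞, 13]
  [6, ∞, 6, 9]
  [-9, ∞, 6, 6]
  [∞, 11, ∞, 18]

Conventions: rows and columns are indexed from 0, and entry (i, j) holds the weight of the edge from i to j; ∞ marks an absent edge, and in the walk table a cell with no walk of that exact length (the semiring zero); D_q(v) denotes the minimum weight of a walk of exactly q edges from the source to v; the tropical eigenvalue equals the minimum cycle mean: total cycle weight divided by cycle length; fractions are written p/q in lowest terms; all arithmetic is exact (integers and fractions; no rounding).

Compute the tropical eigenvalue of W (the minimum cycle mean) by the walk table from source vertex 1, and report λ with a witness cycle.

q=0: [∞, 0, ∞, ∞]
q=1: [6, ∞, 6, 9]
q=2: [-3, -3, 12, 12]
q=3: [3, -12, 3, 6]
q=4: [-6, -6, -6, -3]
Optimal cycle mean attained by: cycle 0->1->2->0, total (-9) + 6 + (-9), length 3.
Answer: λ = -4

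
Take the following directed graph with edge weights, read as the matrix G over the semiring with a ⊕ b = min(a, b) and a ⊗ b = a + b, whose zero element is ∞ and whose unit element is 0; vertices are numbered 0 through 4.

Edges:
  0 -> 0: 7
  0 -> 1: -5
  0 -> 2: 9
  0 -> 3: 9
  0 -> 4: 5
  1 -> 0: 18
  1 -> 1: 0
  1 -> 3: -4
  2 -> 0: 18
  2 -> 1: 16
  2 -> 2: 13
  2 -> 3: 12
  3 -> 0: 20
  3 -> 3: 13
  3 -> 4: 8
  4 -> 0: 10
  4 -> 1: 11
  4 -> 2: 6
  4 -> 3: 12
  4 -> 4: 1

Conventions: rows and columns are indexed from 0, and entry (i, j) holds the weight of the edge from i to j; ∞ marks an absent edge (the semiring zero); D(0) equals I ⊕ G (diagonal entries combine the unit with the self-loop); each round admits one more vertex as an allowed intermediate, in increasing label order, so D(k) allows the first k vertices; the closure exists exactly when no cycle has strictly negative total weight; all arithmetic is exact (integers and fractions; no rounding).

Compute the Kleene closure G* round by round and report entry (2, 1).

D(0):
  [0, -5, 9, 9, 5]
  [18, 0, ∞, -4, ∞]
  [18, 16, 0, 12, ∞]
  [20, ∞, ∞, 0, 8]
  [10, 11, 6, 12, 0]
D(1):
  [0, -5, 9, 9, 5]
  [18, 0, 27, -4, 23]
  [18, 13, 0, 12, 23]
  [20, 15, 29, 0, 8]
  [10, 5, 6, 12, 0]
D(2):
  [0, -5, 9, -9, 5]
  [18, 0, 27, -4, 23]
  [18, 13, 0, 9, 23]
  [20, 15, 29, 0, 8]
  [10, 5, 6, 1, 0]
D(3):
  [0, -5, 9, -9, 5]
  [18, 0, 27, -4, 23]
  [18, 13, 0, 9, 23]
  [20, 15, 29, 0, 8]
  [10, 5, 6, 1, 0]
D(4):
  [0, -5, 9, -9, -1]
  [16, 0, 25, -4, 4]
  [18, 13, 0, 9, 17]
  [20, 15, 29, 0, 8]
  [10, 5, 6, 1, 0]
D(5):
  [0, -5, 5, -9, -1]
  [14, 0, 10, -4, 4]
  [18, 13, 0, 9, 17]
  [18, 13, 14, 0, 8]
  [10, 5, 6, 1, 0]
Answer: G*[2][1] = 13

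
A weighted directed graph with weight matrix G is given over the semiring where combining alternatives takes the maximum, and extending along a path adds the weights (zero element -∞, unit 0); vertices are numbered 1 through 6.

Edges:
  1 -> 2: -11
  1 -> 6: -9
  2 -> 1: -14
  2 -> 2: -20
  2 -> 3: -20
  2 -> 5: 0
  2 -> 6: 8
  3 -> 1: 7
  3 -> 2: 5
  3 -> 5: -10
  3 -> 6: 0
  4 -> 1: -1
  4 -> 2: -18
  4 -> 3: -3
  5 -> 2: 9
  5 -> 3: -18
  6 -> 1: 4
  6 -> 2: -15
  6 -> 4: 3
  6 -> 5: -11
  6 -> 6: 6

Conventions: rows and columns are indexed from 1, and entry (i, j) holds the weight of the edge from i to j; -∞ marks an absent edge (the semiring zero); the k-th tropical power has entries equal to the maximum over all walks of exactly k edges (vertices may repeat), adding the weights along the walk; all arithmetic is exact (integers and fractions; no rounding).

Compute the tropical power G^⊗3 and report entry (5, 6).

G^⊗2:
  [-5, -24, -31, -6, -11, -3]
  [12, 9, -18, 11, -3, 14]
  [4, -1, -15, 3, 5, 13]
  [4, 2, -38, -∞, -13, -3]
  [-5, -11, -11, -∞, 9, 17]
  [10, -2, 0, 9, -5, 12]
G^⊗3:
  [1, -2, -9, 0, -14, 3]
  [18, 6, 8, 17, 9, 20]
  [17, 14, 0, 16, 2, 19]
  [1, -4, -18, 0, 2, 10]
  [21, 18, -9, 20, 6, 23]
  [16, 5, 6, 15, 1, 18]
Key observation: the optimum is the walk 5->2->6->6, with weight 9 + 8 + 6 = 23.
Optimal value attained by: walk 5->2->6->6.
Answer: (G^⊗3)[5][6] = 23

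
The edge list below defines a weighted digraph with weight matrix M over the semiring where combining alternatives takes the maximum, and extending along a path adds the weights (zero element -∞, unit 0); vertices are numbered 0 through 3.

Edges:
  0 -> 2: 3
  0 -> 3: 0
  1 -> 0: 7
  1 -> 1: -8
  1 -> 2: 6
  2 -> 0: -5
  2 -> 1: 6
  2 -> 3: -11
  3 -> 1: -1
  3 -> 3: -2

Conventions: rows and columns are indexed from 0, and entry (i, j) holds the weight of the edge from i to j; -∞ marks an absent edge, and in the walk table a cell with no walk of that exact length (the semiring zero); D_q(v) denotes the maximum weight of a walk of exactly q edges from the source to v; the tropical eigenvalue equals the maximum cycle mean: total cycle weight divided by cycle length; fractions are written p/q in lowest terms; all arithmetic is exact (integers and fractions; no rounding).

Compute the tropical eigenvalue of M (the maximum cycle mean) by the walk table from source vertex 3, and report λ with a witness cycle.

q=0: [-∞, -∞, -∞, 0]
q=1: [-∞, -1, -∞, -2]
q=2: [6, -3, 5, -4]
q=3: [4, 11, 9, 6]
q=4: [18, 15, 17, 4]
Optimal cycle mean attained by: cycle 1->2->1, total 6 + 6, length 2.
Answer: λ = 6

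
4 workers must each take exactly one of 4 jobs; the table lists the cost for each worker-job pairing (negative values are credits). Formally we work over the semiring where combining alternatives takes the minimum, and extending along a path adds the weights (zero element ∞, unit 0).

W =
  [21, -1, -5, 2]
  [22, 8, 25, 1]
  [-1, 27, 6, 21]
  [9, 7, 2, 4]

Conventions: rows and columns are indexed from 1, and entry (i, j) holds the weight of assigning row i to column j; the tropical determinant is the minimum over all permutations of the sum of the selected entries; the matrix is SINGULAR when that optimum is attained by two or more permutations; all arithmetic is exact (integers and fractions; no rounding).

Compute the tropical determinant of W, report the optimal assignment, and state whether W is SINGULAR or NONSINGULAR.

σ = (1, 2, 3, 4): 21 + 8 + 6 + 4 = 39
σ = (1, 2, 4, 3): 21 + 8 + 21 + 2 = 52
σ = (1, 3, 2, 4): 21 + 25 + 27 + 4 = 77
σ = (1, 3, 4, 2): 21 + 25 + 21 + 7 = 74
σ = (1, 4, 2, 3): 21 + 1 + 27 + 2 = 51
σ = (1, 4, 3, 2): 21 + 1 + 6 + 7 = 35
σ = (2, 1, 3, 4): (-1) + 22 + 6 + 4 = 31
σ = (2, 1, 4, 3): (-1) + 22 + 21 + 2 = 44
σ = (2, 3, 1, 4): (-1) + 25 + (-1) + 4 = 27
σ = (2, 3, 4, 1): (-1) + 25 + 21 + 9 = 54
σ = (2, 4, 1, 3): (-1) + 1 + (-1) + 2 = 1
σ = (2, 4, 3, 1): (-1) + 1 + 6 + 9 = 15
σ = (3, 1, 2, 4): (-5) + 22 + 27 + 4 = 48
σ = (3, 1, 4, 2): (-5) + 22 + 21 + 7 = 45
σ = (3, 2, 1, 4): (-5) + 8 + (-1) + 4 = 6
σ = (3, 2, 4, 1): (-5) + 8 + 21 + 9 = 33
σ = (3, 4, 1, 2): (-5) + 1 + (-1) + 7 = 2
σ = (3, 4, 2, 1): (-5) + 1 + 27 + 9 = 32
σ = (4, 1, 2, 3): 2 + 22 + 27 + 2 = 53
σ = (4, 1, 3, 2): 2 + 22 + 6 + 7 = 37
σ = (4, 2, 1, 3): 2 + 8 + (-1) + 2 = 11
σ = (4, 2, 3, 1): 2 + 8 + 6 + 9 = 25
σ = (4, 3, 1, 2): 2 + 25 + (-1) + 7 = 33
σ = (4, 3, 2, 1): 2 + 25 + 27 + 9 = 63
Optimal value attained by: σ = (2, 4, 1, 3).
Answer: det⊕(W) = 1; verdict: NONSINGULAR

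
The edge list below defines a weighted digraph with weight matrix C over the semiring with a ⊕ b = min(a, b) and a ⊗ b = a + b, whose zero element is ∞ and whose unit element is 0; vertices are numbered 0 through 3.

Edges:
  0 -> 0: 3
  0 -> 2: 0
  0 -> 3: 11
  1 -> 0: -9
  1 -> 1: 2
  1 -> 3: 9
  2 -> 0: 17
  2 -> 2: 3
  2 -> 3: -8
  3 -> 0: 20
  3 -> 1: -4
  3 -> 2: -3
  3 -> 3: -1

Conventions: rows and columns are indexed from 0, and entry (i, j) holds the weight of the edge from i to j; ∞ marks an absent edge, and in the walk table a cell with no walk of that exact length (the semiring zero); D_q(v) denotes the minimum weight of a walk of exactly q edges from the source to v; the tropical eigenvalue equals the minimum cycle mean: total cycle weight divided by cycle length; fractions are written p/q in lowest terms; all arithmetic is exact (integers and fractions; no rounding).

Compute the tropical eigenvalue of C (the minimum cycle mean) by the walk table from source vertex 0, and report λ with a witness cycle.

q=0: [0, ∞, ∞, ∞]
q=1: [3, ∞, 0, 11]
q=2: [6, 7, 3, -8]
q=3: [-2, -12, -11, -9]
q=4: [-21, -13, -12, -19]
Optimal cycle mean attained by: cycle 2->3->2, total (-8) + (-3), length 2.
Answer: λ = -11/2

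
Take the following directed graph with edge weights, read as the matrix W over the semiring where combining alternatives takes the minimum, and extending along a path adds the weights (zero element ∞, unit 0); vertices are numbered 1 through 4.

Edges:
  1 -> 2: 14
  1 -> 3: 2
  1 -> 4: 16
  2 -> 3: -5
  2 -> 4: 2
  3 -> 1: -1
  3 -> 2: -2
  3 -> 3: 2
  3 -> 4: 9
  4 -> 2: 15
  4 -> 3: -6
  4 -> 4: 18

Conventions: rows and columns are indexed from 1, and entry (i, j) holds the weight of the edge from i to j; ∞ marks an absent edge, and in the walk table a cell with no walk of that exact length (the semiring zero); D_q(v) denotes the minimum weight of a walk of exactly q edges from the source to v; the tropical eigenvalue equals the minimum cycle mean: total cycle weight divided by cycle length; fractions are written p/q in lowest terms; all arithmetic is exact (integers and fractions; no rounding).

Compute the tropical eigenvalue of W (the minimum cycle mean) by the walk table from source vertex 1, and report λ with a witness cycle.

q=0: [0, ∞, ∞, ∞]
q=1: [∞, 14, 2, 16]
q=2: [1, 0, 4, 11]
q=3: [3, 2, -5, 2]
q=4: [-6, -7, -4, 4]
Optimal cycle mean attained by: cycle 2->3->2, total (-5) + (-2), length 2.
Answer: λ = -7/2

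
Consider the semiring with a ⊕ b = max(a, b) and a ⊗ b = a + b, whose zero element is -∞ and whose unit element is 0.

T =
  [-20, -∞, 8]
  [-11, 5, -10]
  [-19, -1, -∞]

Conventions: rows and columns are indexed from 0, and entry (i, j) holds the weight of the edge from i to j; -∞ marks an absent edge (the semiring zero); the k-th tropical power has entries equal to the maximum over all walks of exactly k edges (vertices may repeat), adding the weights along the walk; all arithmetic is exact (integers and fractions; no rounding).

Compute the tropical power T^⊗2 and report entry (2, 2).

T^⊗2:
  [-11, 7, -12]
  [-6, 10, -3]
  [-12, 4, -11]
Key observation: the optimum is the walk 2->0->2, with weight (-19) + 8 = -11.
Optimal value attained by: walk 2->0->2.
Answer: (T^⊗2)[2][2] = -11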